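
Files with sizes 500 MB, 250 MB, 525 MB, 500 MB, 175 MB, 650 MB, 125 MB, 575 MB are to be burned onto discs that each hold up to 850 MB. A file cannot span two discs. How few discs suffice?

Total = 650 + 575 + 525 + 500 + 500 + 250 + 175 + 125 = 3300 MB.
Lower bound: ⌈3300/850⌉ = 4 discs.
Also, 5 files each exceed 425 MB, and no two of those can share a disc, so at least 5 discs are needed.
A packing using 5 discs:
  disc 1: 650 + 175 = 825
  disc 2: 575 + 250 = 825
  disc 3: 525 + 125 = 650
  disc 4: 500 = 500
  disc 5: 500 = 500
This matches the lower bound, so 5 is optimal.

5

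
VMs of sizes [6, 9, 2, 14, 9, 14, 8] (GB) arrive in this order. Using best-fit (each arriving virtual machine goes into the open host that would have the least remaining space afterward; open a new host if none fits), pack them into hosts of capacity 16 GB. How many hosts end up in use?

5

  6 → host 1 (new)  [load 6/16]
  9 → host 1  [load 15/16]
  2 → host 2 (new)  [load 2/16]
  14 → host 2  [load 16/16]
  9 → host 3 (new)  [load 9/16]
  14 → host 4 (new)  [load 14/16]
  8 → host 5 (new)  [load 8/16]
5 hosts opened.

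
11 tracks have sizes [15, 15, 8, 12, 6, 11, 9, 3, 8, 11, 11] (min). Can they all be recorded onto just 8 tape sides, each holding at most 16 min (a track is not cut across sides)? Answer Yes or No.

A valid assignment using 8 tape sides:
  side 1: 15 = 15
  side 2: 15 = 15
  side 3: 12 + 3 = 15
  side 4: 11 = 11
  side 5: 11 = 11
  side 6: 11 = 11
  side 7: 9 + 6 = 15
  side 8: 8 + 8 = 16
Every load is within 16 min, so 8 tape sides suffice.

Yes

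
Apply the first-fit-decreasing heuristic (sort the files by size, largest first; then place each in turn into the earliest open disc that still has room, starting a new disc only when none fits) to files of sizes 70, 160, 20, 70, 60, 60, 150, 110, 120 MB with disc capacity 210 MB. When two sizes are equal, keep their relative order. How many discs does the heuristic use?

Sorted descending: 160, 150, 120, 110, 70, 70, 60, 60, 20.
  160 → disc 1 (new)  [load 160/210]
  150 → disc 2 (new)  [load 150/210]
  120 → disc 3 (new)  [load 120/210]
  110 → disc 4 (new)  [load 110/210]
  70 → disc 3  [load 190/210]
  70 → disc 4  [load 180/210]
  60 → disc 2  [load 210/210]
  60 → disc 5 (new)  [load 60/210]
  20 → disc 1  [load 180/210]
5 discs opened.

5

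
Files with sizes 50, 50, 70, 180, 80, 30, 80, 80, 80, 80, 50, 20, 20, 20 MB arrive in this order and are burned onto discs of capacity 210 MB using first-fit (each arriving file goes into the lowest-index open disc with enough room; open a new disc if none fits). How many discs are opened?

  50 → disc 1 (new)  [load 50/210]
  50 → disc 1  [load 100/210]
  70 → disc 1  [load 170/210]
  180 → disc 2 (new)  [load 180/210]
  80 → disc 3 (new)  [load 80/210]
  30 → disc 1  [load 200/210]
  80 → disc 3  [load 160/210]
  80 → disc 4 (new)  [load 80/210]
  80 → disc 4  [load 160/210]
  80 → disc 5 (new)  [load 80/210]
  50 → disc 3  [load 210/210]
  20 → disc 2  [load 200/210]
  20 → disc 4  [load 180/210]
  20 → disc 4  [load 200/210]
5 discs opened.

5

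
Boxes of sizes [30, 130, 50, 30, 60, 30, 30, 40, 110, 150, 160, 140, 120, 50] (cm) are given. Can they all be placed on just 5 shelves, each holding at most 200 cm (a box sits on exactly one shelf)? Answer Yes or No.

No

Total = 1130 cm; ⌈1130/200⌉ = 6.
At least 6 shelves are required, but only 5 are allowed.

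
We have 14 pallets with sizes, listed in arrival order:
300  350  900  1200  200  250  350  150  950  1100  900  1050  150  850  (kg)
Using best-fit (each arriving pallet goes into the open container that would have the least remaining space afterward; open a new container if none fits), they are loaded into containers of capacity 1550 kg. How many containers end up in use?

7

  300 → container 1 (new)  [load 300/1550]
  350 → container 1  [load 650/1550]
  900 → container 1  [load 1550/1550]
  1200 → container 2 (new)  [load 1200/1550]
  200 → container 2  [load 1400/1550]
  250 → container 3 (new)  [load 250/1550]
  350 → container 3  [load 600/1550]
  150 → container 2  [load 1550/1550]
  950 → container 3  [load 1550/1550]
  1100 → container 4 (new)  [load 1100/1550]
  900 → container 5 (new)  [load 900/1550]
  1050 → container 6 (new)  [load 1050/1550]
  150 → container 4  [load 1250/1550]
  850 → container 7 (new)  [load 850/1550]
7 containers opened.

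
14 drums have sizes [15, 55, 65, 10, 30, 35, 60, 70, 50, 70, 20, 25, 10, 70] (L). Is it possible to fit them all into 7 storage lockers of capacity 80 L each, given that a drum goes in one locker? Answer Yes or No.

Total = 585 L; ⌈585/80⌉ = 8.
At least 8 storage lockers are required, but only 7 are allowed.

No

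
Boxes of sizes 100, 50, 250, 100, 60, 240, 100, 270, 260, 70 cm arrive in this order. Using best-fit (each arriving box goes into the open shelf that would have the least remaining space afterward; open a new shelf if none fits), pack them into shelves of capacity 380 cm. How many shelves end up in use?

5

  100 → shelf 1 (new)  [load 100/380]
  50 → shelf 1  [load 150/380]
  250 → shelf 2 (new)  [load 250/380]
  100 → shelf 2  [load 350/380]
  60 → shelf 1  [load 210/380]
  240 → shelf 3 (new)  [load 240/380]
  100 → shelf 3  [load 340/380]
  270 → shelf 4 (new)  [load 270/380]
  260 → shelf 5 (new)  [load 260/380]
  70 → shelf 4  [load 340/380]
5 shelves opened.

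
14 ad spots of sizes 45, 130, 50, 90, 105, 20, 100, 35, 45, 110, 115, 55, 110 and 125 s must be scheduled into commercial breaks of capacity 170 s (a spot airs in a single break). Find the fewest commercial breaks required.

Total = 130 + 125 + 115 + 110 + 110 + 105 + 100 + 90 + 55 + 50 + 45 + 45 + 35 + 20 = 1135 s.
Lower bound: ⌈1135/170⌉ = 7 commercial breaks.
Also, 8 ad spots each exceed 85 s, and no two of those can share a break, so at least 8 commercial breaks are needed.
A packing using 8 commercial breaks:
  break 1: 130 + 35 = 165
  break 2: 125 + 45 = 170
  break 3: 115 + 55 = 170
  break 4: 110 + 50 = 160
  break 5: 110 + 45 = 155
  break 6: 105 + 20 = 125
  break 7: 100 = 100
  break 8: 90 = 90
This matches the lower bound, so 8 is optimal.

8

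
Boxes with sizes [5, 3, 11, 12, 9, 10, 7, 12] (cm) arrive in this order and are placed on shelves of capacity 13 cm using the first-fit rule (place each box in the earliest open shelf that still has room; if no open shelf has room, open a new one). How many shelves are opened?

  5 → shelf 1 (new)  [load 5/13]
  3 → shelf 1  [load 8/13]
  11 → shelf 2 (new)  [load 11/13]
  12 → shelf 3 (new)  [load 12/13]
  9 → shelf 4 (new)  [load 9/13]
  10 → shelf 5 (new)  [load 10/13]
  7 → shelf 6 (new)  [load 7/13]
  12 → shelf 7 (new)  [load 12/13]
7 shelves opened.

7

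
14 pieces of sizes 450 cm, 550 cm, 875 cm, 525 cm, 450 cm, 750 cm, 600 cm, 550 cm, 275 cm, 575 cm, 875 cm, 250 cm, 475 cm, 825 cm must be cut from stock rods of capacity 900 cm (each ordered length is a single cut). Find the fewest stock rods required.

11

Total = 875 + 875 + 825 + 750 + 600 + 575 + 550 + 550 + 525 + 475 + 450 + 450 + 275 + 250 = 8025 cm.
Lower bound: ⌈8025/900⌉ = 9 stock rods.
Also, 10 pieces each exceed 450 cm, and no two of those can share a stock rod, so at least 10 stock rods are needed.
A packing using 11 stock rods:
  stock rod 1: 875 = 875
  stock rod 2: 875 = 875
  stock rod 3: 825 = 825
  stock rod 4: 750 = 750
  stock rod 5: 600 + 275 = 875
  stock rod 6: 575 + 250 = 825
  stock rod 7: 550 = 550
  stock rod 8: 550 = 550
  stock rod 9: 525 = 525
  stock rod 10: 475 = 475
  stock rod 11: 450 + 450 = 900
No arrangement into 10 stock rods stays within capacity, so 11 is optimal.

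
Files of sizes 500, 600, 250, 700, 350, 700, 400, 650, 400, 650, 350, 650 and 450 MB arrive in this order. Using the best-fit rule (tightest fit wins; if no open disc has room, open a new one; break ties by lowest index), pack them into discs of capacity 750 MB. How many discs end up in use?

10

  500 → disc 1 (new)  [load 500/750]
  600 → disc 2 (new)  [load 600/750]
  250 → disc 1  [load 750/750]
  700 → disc 3 (new)  [load 700/750]
  350 → disc 4 (new)  [load 350/750]
  700 → disc 5 (new)  [load 700/750]
  400 → disc 4  [load 750/750]
  650 → disc 6 (new)  [load 650/750]
  400 → disc 7 (new)  [load 400/750]
  650 → disc 8 (new)  [load 650/750]
  350 → disc 7  [load 750/750]
  650 → disc 9 (new)  [load 650/750]
  450 → disc 10 (new)  [load 450/750]
10 discs opened.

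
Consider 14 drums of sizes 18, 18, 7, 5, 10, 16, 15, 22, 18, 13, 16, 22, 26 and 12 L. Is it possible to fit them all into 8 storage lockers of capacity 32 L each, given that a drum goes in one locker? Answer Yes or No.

Yes

A valid assignment using 8 storage lockers:
  locker 1: 26 + 5 = 31
  locker 2: 22 + 10 = 32
  locker 3: 22 + 7 = 29
  locker 4: 18 + 13 = 31
  locker 5: 18 + 12 = 30
  locker 6: 18 = 18
  locker 7: 16 + 16 = 32
  locker 8: 15 = 15
Every load is within 32 L, so 8 storage lockers suffice.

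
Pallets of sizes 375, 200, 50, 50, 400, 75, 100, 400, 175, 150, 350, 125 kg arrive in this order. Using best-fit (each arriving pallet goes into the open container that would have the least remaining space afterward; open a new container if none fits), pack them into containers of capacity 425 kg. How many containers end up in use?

  375 → container 1 (new)  [load 375/425]
  200 → container 2 (new)  [load 200/425]
  50 → container 1  [load 425/425]
  50 → container 2  [load 250/425]
  400 → container 3 (new)  [load 400/425]
  75 → container 2  [load 325/425]
  100 → container 2  [load 425/425]
  400 → container 4 (new)  [load 400/425]
  175 → container 5 (new)  [load 175/425]
  150 → container 5  [load 325/425]
  350 → container 6 (new)  [load 350/425]
  125 → container 7 (new)  [load 125/425]
7 containers opened.

7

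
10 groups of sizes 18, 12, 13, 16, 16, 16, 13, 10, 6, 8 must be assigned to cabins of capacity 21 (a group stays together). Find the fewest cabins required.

8

Total = 18 + 16 + 16 + 16 + 13 + 13 + 12 + 10 + 8 + 6 = 128.
Lower bound: ⌈128/21⌉ = 7 cabins.
A packing using 8 cabins:
  cabin 1: 18 = 18
  cabin 2: 16 = 16
  cabin 3: 16 = 16
  cabin 4: 16 = 16
  cabin 5: 13 + 8 = 21
  cabin 6: 13 + 6 = 19
  cabin 7: 12 = 12
  cabin 8: 10 = 10
No arrangement into 7 cabins stays within capacity, so 8 is optimal.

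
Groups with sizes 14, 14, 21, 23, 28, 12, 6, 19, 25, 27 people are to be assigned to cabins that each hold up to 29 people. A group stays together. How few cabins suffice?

8

Total = 28 + 27 + 25 + 23 + 21 + 19 + 14 + 14 + 12 + 6 = 189 people.
Lower bound: ⌈189/29⌉ = 7 cabins.
A packing using 8 cabins:
  cabin 1: 28 = 28
  cabin 2: 27 = 27
  cabin 3: 25 = 25
  cabin 4: 23 + 6 = 29
  cabin 5: 21 = 21
  cabin 6: 19 = 19
  cabin 7: 14 + 14 = 28
  cabin 8: 12 = 12
No arrangement into 7 cabins stays within capacity, so 8 is optimal.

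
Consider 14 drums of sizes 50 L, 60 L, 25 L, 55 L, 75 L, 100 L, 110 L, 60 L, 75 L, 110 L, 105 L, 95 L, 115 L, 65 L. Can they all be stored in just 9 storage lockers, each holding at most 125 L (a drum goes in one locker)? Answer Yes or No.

No

Total = 1100 L; ⌈1100/125⌉ = 9.
The bound of 9 does not rule out 9, but exhaustive search shows no assignment into 9 storage lockers of capacity 125 L exists — the minimum is 10.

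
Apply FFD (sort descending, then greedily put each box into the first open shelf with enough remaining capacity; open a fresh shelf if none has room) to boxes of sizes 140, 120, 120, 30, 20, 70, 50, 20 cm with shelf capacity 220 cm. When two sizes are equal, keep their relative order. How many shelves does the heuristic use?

Sorted descending: 140, 120, 120, 70, 50, 30, 20, 20.
  140 → shelf 1 (new)  [load 140/220]
  120 → shelf 2 (new)  [load 120/220]
  120 → shelf 3 (new)  [load 120/220]
  70 → shelf 1  [load 210/220]
  50 → shelf 2  [load 170/220]
  30 → shelf 2  [load 200/220]
  20 → shelf 2  [load 220/220]
  20 → shelf 3  [load 140/220]
3 shelves opened.

3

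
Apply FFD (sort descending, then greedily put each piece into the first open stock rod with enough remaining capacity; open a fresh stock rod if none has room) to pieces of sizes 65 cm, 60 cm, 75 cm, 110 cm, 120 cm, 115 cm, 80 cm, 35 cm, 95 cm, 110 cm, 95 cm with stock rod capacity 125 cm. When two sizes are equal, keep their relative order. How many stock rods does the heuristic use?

9

Sorted descending: 120, 115, 110, 110, 95, 95, 80, 75, 65, 60, 35.
  120 → stock rod 1 (new)  [load 120/125]
  115 → stock rod 2 (new)  [load 115/125]
  110 → stock rod 3 (new)  [load 110/125]
  110 → stock rod 4 (new)  [load 110/125]
  95 → stock rod 5 (new)  [load 95/125]
  95 → stock rod 6 (new)  [load 95/125]
  80 → stock rod 7 (new)  [load 80/125]
  75 → stock rod 8 (new)  [load 75/125]
  65 → stock rod 9 (new)  [load 65/125]
  60 → stock rod 9  [load 125/125]
  35 → stock rod 7  [load 115/125]
9 stock rods opened.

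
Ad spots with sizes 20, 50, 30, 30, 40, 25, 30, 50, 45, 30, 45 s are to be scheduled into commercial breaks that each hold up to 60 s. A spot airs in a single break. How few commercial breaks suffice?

Total = 50 + 50 + 45 + 45 + 40 + 30 + 30 + 30 + 30 + 25 + 20 = 395 s.
Lower bound: ⌈395/60⌉ = 7 commercial breaks.
A packing using 8 commercial breaks:
  break 1: 50 = 50
  break 2: 50 = 50
  break 3: 45 = 45
  break 4: 45 = 45
  break 5: 40 + 20 = 60
  break 6: 30 + 30 = 60
  break 7: 30 + 30 = 60
  break 8: 25 = 25
No arrangement into 7 commercial breaks stays within capacity, so 8 is optimal.

8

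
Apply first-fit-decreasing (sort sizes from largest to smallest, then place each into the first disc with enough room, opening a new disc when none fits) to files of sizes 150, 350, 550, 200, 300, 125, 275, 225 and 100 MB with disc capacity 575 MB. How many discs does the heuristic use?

4

Sorted descending: 550, 350, 300, 275, 225, 200, 150, 125, 100.
  550 → disc 1 (new)  [load 550/575]
  350 → disc 2 (new)  [load 350/575]
  300 → disc 3 (new)  [load 300/575]
  275 → disc 3  [load 575/575]
  225 → disc 2  [load 575/575]
  200 → disc 4 (new)  [load 200/575]
  150 → disc 4  [load 350/575]
  125 → disc 4  [load 475/575]
  100 → disc 4  [load 575/575]
4 discs opened.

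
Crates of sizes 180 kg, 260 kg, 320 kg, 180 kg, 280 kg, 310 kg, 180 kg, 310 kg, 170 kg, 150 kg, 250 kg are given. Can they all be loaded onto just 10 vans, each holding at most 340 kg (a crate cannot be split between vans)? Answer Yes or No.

A valid assignment using 10 vans:
  van 1: 320 = 320
  van 2: 310 = 310
  van 3: 310 = 310
  van 4: 280 = 280
  van 5: 260 = 260
  van 6: 250 = 250
  van 7: 180 + 150 = 330
  van 8: 180 = 180
  van 9: 180 = 180
  van 10: 170 = 170
Every load is within 340 kg, so 10 vans suffice.

Yes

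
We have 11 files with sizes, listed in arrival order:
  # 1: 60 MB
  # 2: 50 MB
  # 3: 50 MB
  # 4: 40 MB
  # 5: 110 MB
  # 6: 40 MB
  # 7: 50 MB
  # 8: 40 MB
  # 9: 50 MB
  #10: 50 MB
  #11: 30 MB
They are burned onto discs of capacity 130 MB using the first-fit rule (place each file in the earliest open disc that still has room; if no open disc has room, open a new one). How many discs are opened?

  60 → disc 1 (new)  [load 60/130]
  50 → disc 1  [load 110/130]
  50 → disc 2 (new)  [load 50/130]
  40 → disc 2  [load 90/130]
  110 → disc 3 (new)  [load 110/130]
  40 → disc 2  [load 130/130]
  50 → disc 4 (new)  [load 50/130]
  40 → disc 4  [load 90/130]
  50 → disc 5 (new)  [load 50/130]
  50 → disc 5  [load 100/130]
  30 → disc 4  [load 120/130]
5 discs opened.

5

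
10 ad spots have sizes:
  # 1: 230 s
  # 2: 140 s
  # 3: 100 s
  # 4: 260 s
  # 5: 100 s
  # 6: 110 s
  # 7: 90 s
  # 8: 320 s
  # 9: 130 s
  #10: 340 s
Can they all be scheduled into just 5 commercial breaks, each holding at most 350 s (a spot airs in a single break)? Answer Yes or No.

Total = 1820 s; ⌈1820/350⌉ = 6.
At least 6 commercial breaks are required, but only 5 are allowed.

No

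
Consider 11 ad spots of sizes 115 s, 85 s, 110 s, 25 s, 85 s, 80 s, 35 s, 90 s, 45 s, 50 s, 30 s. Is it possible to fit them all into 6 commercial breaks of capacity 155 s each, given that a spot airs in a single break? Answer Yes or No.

Yes

A valid assignment using 6 commercial breaks:
  break 1: 115 + 35 = 150
  break 2: 110 + 45 = 155
  break 3: 90 + 50 = 140
  break 4: 85 + 30 + 25 = 140
  break 5: 85 = 85
  break 6: 80 = 80
Every load is within 155 s, so 6 commercial breaks suffice.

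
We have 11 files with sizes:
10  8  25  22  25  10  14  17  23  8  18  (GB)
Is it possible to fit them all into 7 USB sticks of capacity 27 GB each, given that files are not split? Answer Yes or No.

Total = 180 GB; ⌈180/27⌉ = 7.
The bound of 7 does not rule out 7, but exhaustive search shows no assignment into 7 USB sticks of capacity 27 GB exists — the minimum is 8.

No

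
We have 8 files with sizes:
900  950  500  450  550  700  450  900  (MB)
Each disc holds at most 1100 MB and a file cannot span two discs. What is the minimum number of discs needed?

6

Total = 950 + 900 + 900 + 700 + 550 + 500 + 450 + 450 = 5400 MB.
Lower bound: ⌈5400/1100⌉ = 5 discs.
A packing using 6 discs:
  disc 1: 950 = 950
  disc 2: 900 = 900
  disc 3: 900 = 900
  disc 4: 700 = 700
  disc 5: 550 + 500 = 1050
  disc 6: 450 + 450 = 900
No arrangement into 5 discs stays within capacity, so 6 is optimal.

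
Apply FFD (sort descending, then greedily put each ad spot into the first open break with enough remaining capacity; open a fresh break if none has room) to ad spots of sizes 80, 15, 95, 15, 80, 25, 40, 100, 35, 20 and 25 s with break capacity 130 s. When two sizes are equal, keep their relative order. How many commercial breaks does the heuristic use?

5

Sorted descending: 100, 95, 80, 80, 40, 35, 25, 25, 20, 15, 15.
  100 → break 1 (new)  [load 100/130]
  95 → break 2 (new)  [load 95/130]
  80 → break 3 (new)  [load 80/130]
  80 → break 4 (new)  [load 80/130]
  40 → break 3  [load 120/130]
  35 → break 2  [load 130/130]
  25 → break 1  [load 125/130]
  25 → break 4  [load 105/130]
  20 → break 4  [load 125/130]
  15 → break 5 (new)  [load 15/130]
  15 → break 5  [load 30/130]
5 commercial breaks opened.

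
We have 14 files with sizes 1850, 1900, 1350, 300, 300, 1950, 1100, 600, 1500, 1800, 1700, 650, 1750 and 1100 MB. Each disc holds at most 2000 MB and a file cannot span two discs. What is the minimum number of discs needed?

Total = 1950 + 1900 + 1850 + 1800 + 1750 + 1700 + 1500 + 1350 + 1100 + 1100 + 650 + 600 + 300 + 300 = 17850 MB.
Lower bound: ⌈17850/2000⌉ = 9 discs.
Also, 10 files each exceed 1000 MB, and no two of those can share a disc, so at least 10 discs are needed.
A packing using 10 discs:
  disc 1: 1950 = 1950
  disc 2: 1900 = 1900
  disc 3: 1850 = 1850
  disc 4: 1800 = 1800
  disc 5: 1750 = 1750
  disc 6: 1700 + 300 = 2000
  disc 7: 1500 + 300 = 1800
  disc 8: 1350 + 650 = 2000
  disc 9: 1100 + 600 = 1700
  disc 10: 1100 = 1100
This matches the lower bound, so 10 is optimal.

10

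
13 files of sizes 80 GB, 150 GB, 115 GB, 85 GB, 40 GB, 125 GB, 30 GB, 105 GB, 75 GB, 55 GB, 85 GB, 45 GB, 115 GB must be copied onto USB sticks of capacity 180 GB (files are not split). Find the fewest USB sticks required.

Total = 150 + 125 + 115 + 115 + 105 + 85 + 85 + 80 + 75 + 55 + 45 + 40 + 30 = 1105 GB.
Lower bound: ⌈1105/180⌉ = 7 USB sticks.
A packing using 7 USB sticks:
  USB stick 1: 150 + 30 = 180
  USB stick 2: 125 + 55 = 180
  USB stick 3: 115 + 45 = 160
  USB stick 4: 115 + 40 = 155
  USB stick 5: 105 + 75 = 180
  USB stick 6: 85 + 85 = 170
  USB stick 7: 80 = 80
This matches the lower bound, so 7 is optimal.

7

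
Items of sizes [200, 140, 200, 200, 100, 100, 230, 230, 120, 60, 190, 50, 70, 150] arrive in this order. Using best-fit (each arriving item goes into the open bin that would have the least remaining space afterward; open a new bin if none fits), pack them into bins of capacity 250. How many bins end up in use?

9

  200 → bin 1 (new)  [load 200/250]
  140 → bin 2 (new)  [load 140/250]
  200 → bin 3 (new)  [load 200/250]
  200 → bin 4 (new)  [load 200/250]
  100 → bin 2  [load 240/250]
  100 → bin 5 (new)  [load 100/250]
  230 → bin 6 (new)  [load 230/250]
  230 → bin 7 (new)  [load 230/250]
  120 → bin 5  [load 220/250]
  60 → bin 8 (new)  [load 60/250]
  190 → bin 8  [load 250/250]
  50 → bin 1  [load 250/250]
  70 → bin 9 (new)  [load 70/250]
  150 → bin 9  [load 220/250]
9 bins opened.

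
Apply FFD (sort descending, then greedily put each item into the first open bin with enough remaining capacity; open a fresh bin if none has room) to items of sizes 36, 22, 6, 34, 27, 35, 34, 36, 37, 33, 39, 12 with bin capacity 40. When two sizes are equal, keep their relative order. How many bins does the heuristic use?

10

Sorted descending: 39, 37, 36, 36, 35, 34, 34, 33, 27, 22, 12, 6.
  39 → bin 1 (new)  [load 39/40]
  37 → bin 2 (new)  [load 37/40]
  36 → bin 3 (new)  [load 36/40]
  36 → bin 4 (new)  [load 36/40]
  35 → bin 5 (new)  [load 35/40]
  34 → bin 6 (new)  [load 34/40]
  34 → bin 7 (new)  [load 34/40]
  33 → bin 8 (new)  [load 33/40]
  27 → bin 9 (new)  [load 27/40]
  22 → bin 10 (new)  [load 22/40]
  12 → bin 9  [load 39/40]
  6 → bin 6  [load 40/40]
10 bins opened.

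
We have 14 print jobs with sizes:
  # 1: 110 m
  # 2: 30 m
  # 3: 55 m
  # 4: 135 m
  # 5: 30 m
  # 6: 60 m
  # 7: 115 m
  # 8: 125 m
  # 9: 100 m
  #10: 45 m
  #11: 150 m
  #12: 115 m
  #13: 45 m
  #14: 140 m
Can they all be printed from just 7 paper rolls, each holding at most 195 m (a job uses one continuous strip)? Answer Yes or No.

Total = 1255 m; ⌈1255/195⌉ = 7.
8 print jobs each exceed half the capacity and cannot share a roll, forcing at least 8 paper rolls.
At least 8 paper rolls are required, but only 7 are allowed.

No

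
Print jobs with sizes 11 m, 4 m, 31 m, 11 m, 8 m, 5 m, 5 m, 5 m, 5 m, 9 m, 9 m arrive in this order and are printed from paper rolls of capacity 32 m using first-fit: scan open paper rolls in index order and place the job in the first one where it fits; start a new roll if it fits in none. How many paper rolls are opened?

4

  11 → roll 1 (new)  [load 11/32]
  4 → roll 1  [load 15/32]
  31 → roll 2 (new)  [load 31/32]
  11 → roll 1  [load 26/32]
  8 → roll 3 (new)  [load 8/32]
  5 → roll 1  [load 31/32]
  5 → roll 3  [load 13/32]
  5 → roll 3  [load 18/32]
  5 → roll 3  [load 23/32]
  9 → roll 3  [load 32/32]
  9 → roll 4 (new)  [load 9/32]
4 paper rolls opened.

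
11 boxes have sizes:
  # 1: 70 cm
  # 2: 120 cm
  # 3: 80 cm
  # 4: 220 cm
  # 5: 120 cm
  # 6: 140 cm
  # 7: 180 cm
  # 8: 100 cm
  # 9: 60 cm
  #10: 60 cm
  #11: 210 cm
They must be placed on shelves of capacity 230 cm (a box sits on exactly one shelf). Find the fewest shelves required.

Total = 220 + 210 + 180 + 140 + 120 + 120 + 100 + 80 + 70 + 60 + 60 = 1360 cm.
Lower bound: ⌈1360/230⌉ = 6 shelves.
A packing using 7 shelves:
  shelf 1: 220 = 220
  shelf 2: 210 = 210
  shelf 3: 180 = 180
  shelf 4: 140 + 80 = 220
  shelf 5: 120 + 100 = 220
  shelf 6: 120 + 70 = 190
  shelf 7: 60 + 60 = 120
No arrangement into 6 shelves stays within capacity, so 7 is optimal.

7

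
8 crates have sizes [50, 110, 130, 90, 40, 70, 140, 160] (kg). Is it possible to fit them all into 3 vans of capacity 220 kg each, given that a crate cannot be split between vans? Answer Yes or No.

Total = 790 kg; ⌈790/220⌉ = 4.
At least 4 vans are required, but only 3 are allowed.

No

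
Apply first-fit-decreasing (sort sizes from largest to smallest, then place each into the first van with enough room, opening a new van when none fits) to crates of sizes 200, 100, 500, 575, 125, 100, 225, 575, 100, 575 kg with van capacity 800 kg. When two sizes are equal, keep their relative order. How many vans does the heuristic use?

Sorted descending: 575, 575, 575, 500, 225, 200, 125, 100, 100, 100.
  575 → van 1 (new)  [load 575/800]
  575 → van 2 (new)  [load 575/800]
  575 → van 3 (new)  [load 575/800]
  500 → van 4 (new)  [load 500/800]
  225 → van 1  [load 800/800]
  200 → van 2  [load 775/800]
  125 → van 3  [load 700/800]
  100 → van 3  [load 800/800]
  100 → van 4  [load 600/800]
  100 → van 4  [load 700/800]
4 vans opened.

4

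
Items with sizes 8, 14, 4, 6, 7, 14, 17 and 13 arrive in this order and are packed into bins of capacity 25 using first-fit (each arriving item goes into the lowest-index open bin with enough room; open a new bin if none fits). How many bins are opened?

  8 → bin 1 (new)  [load 8/25]
  14 → bin 1  [load 22/25]
  4 → bin 2 (new)  [load 4/25]
  6 → bin 2  [load 10/25]
  7 → bin 2  [load 17/25]
  14 → bin 3 (new)  [load 14/25]
  17 → bin 4 (new)  [load 17/25]
  13 → bin 5 (new)  [load 13/25]
5 bins opened.

5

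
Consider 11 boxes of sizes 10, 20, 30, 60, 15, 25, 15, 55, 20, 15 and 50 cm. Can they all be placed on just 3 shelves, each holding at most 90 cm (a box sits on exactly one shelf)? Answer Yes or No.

No

Total = 315 cm; ⌈315/90⌉ = 4.
At least 4 shelves are required, but only 3 are allowed.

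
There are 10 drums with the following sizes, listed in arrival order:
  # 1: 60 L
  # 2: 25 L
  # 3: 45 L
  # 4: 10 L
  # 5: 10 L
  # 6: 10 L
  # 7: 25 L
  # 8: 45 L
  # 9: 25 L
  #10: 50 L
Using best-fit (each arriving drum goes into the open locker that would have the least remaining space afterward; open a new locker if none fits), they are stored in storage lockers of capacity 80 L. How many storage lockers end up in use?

4

  60 → locker 1 (new)  [load 60/80]
  25 → locker 2 (new)  [load 25/80]
  45 → locker 2  [load 70/80]
  10 → locker 2  [load 80/80]
  10 → locker 1  [load 70/80]
  10 → locker 1  [load 80/80]
  25 → locker 3 (new)  [load 25/80]
  45 → locker 3  [load 70/80]
  25 → locker 4 (new)  [load 25/80]
  50 → locker 4  [load 75/80]
4 storage lockers opened.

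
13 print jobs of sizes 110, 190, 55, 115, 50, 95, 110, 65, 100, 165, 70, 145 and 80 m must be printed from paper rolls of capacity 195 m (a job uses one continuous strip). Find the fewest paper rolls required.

Total = 190 + 165 + 145 + 115 + 110 + 110 + 100 + 95 + 80 + 70 + 65 + 55 + 50 = 1350 m.
Lower bound: ⌈1350/195⌉ = 7 paper rolls.
A packing using 8 paper rolls:
  roll 1: 190 = 190
  roll 2: 165 = 165
  roll 3: 145 + 50 = 195
  roll 4: 115 + 80 = 195
  roll 5: 110 + 70 = 180
  roll 6: 110 + 65 = 175
  roll 7: 100 + 95 = 195
  roll 8: 55 = 55
No arrangement into 7 paper rolls stays within capacity, so 8 is optimal.

8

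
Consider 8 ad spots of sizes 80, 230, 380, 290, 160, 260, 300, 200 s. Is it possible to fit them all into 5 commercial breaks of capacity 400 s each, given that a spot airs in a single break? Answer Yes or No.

No

Total = 1900 s; ⌈1900/400⌉ = 5.
The bound of 5 does not rule out 5, but exhaustive search shows no assignment into 5 commercial breaks of capacity 400 s exists — the minimum is 6.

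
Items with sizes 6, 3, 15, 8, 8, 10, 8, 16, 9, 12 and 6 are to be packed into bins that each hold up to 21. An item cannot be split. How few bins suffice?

Total = 16 + 15 + 12 + 10 + 9 + 8 + 8 + 8 + 6 + 6 + 3 = 101.
Lower bound: ⌈101/21⌉ = 5 bins.
A packing using 6 bins:
  bin 1: 16 + 3 = 19
  bin 2: 15 + 6 = 21
  bin 3: 12 + 9 = 21
  bin 4: 10 + 8 = 18
  bin 5: 8 + 8 = 16
  bin 6: 6 = 6
No arrangement into 5 bins stays within capacity, so 6 is optimal.

6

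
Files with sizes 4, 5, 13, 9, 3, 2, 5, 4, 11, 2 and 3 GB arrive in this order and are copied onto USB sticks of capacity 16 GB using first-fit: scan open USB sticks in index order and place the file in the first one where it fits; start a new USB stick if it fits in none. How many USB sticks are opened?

4

  4 → USB stick 1 (new)  [load 4/16]
  5 → USB stick 1  [load 9/16]
  13 → USB stick 2 (new)  [load 13/16]
  9 → USB stick 3 (new)  [load 9/16]
  3 → USB stick 1  [load 12/16]
  2 → USB stick 1  [load 14/16]
  5 → USB stick 3  [load 14/16]
  4 → USB stick 4 (new)  [load 4/16]
  11 → USB stick 4  [load 15/16]
  2 → USB stick 1  [load 16/16]
  3 → USB stick 2  [load 16/16]
4 USB sticks opened.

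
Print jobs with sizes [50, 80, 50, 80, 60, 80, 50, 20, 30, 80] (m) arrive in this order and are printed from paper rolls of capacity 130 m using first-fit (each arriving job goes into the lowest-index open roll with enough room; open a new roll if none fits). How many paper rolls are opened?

5

  50 → roll 1 (new)  [load 50/130]
  80 → roll 1  [load 130/130]
  50 → roll 2 (new)  [load 50/130]
  80 → roll 2  [load 130/130]
  60 → roll 3 (new)  [load 60/130]
  80 → roll 4 (new)  [load 80/130]
  50 → roll 3  [load 110/130]
  20 → roll 3  [load 130/130]
  30 → roll 4  [load 110/130]
  80 → roll 5 (new)  [load 80/130]
5 paper rolls opened.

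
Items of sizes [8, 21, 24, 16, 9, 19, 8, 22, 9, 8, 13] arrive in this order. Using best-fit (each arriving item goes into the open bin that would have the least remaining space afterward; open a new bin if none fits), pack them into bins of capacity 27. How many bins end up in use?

7

  8 → bin 1 (new)  [load 8/27]
  21 → bin 2 (new)  [load 21/27]
  24 → bin 3 (new)  [load 24/27]
  16 → bin 1  [load 24/27]
  9 → bin 4 (new)  [load 9/27]
  19 → bin 5 (new)  [load 19/27]
  8 → bin 5  [load 27/27]
  22 → bin 6 (new)  [load 22/27]
  9 → bin 4  [load 18/27]
  8 → bin 4  [load 26/27]
  13 → bin 7 (new)  [load 13/27]
7 bins opened.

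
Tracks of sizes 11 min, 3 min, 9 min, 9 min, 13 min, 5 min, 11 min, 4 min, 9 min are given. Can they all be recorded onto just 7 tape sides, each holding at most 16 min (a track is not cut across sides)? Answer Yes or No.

Yes

A valid assignment using 6 tape sides:
  side 1: 13 + 3 = 16
  side 2: 11 + 5 = 16
  side 3: 11 + 4 = 15
  side 4: 9 = 9
  side 5: 9 = 9
  side 6: 9 = 9
That uses only 6 ≤ 7, so 7 tape sides are enough.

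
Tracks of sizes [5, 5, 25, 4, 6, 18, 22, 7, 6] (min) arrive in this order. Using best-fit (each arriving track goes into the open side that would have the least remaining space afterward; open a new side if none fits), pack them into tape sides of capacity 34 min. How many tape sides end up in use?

  5 → side 1 (new)  [load 5/34]
  5 → side 1  [load 10/34]
  25 → side 2 (new)  [load 25/34]
  4 → side 2  [load 29/34]
  6 → side 1  [load 16/34]
  18 → side 1  [load 34/34]
  22 → side 3 (new)  [load 22/34]
  7 → side 3  [load 29/34]
  6 → side 4 (new)  [load 6/34]
4 tape sides opened.

4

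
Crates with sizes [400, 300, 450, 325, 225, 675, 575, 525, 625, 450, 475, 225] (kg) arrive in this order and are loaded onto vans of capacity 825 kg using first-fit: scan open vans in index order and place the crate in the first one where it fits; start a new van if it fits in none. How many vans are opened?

8

  400 → van 1 (new)  [load 400/825]
  300 → van 1  [load 700/825]
  450 → van 2 (new)  [load 450/825]
  325 → van 2  [load 775/825]
  225 → van 3 (new)  [load 225/825]
  675 → van 4 (new)  [load 675/825]
  575 → van 3  [load 800/825]
  525 → van 5 (new)  [load 525/825]
  625 → van 6 (new)  [load 625/825]
  450 → van 7 (new)  [load 450/825]
  475 → van 8 (new)  [load 475/825]
  225 → van 5  [load 750/825]
8 vans opened.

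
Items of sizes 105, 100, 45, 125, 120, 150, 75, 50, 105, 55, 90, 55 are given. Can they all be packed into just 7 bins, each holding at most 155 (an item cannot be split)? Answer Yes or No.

No

Total = 1075; ⌈1075/155⌉ = 7.
The bound of 7 does not rule out 7, but exhaustive search shows no assignment into 7 bins of capacity 155 exists — the minimum is 8.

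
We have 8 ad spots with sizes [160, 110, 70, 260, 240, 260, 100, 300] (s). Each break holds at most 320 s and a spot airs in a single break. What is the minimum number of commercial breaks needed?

6

Total = 300 + 260 + 260 + 240 + 160 + 110 + 100 + 70 = 1500 s.
Lower bound: ⌈1500/320⌉ = 5 commercial breaks.
A packing using 6 commercial breaks:
  break 1: 300 = 300
  break 2: 260 = 260
  break 3: 260 = 260
  break 4: 240 + 70 = 310
  break 5: 160 + 110 = 270
  break 6: 100 = 100
No arrangement into 5 commercial breaks stays within capacity, so 6 is optimal.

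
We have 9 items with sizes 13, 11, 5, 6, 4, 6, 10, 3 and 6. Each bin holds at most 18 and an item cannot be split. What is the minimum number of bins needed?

Total = 13 + 11 + 10 + 6 + 6 + 6 + 5 + 4 + 3 = 64.
Lower bound: ⌈64/18⌉ = 4 bins.
A packing using 4 bins:
  bin 1: 13 + 5 = 18
  bin 2: 11 + 6 = 17
  bin 3: 10 + 6 = 16
  bin 4: 6 + 4 + 3 = 13
This matches the lower bound, so 4 is optimal.

4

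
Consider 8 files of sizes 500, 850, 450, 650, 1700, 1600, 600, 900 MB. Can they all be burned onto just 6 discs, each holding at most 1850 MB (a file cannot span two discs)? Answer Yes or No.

A valid assignment using 5 discs:
  disc 1: 1700 = 1700
  disc 2: 1600 = 1600
  disc 3: 900 + 850 = 1750
  disc 4: 650 + 600 + 500 = 1750
  disc 5: 450 = 450
That uses only 5 ≤ 6, so 6 discs are enough.

Yes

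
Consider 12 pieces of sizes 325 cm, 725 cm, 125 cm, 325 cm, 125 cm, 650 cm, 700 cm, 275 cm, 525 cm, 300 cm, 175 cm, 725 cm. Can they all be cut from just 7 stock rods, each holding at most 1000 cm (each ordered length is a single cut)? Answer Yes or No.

Yes

A valid assignment using 6 stock rods:
  stock rod 1: 725 + 275 = 1000
  stock rod 2: 725 + 175 = 900
  stock rod 3: 700 + 300 = 1000
  stock rod 4: 650 + 325 = 975
  stock rod 5: 525 + 325 + 125 = 975
  stock rod 6: 125 = 125
That uses only 6 ≤ 7, so 7 stock rods are enough.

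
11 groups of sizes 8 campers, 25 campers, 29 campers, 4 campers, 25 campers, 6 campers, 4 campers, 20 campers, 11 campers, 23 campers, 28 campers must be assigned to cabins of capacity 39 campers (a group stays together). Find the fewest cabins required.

6

Total = 29 + 28 + 25 + 25 + 23 + 20 + 11 + 8 + 6 + 4 + 4 = 183 campers.
Lower bound: ⌈183/39⌉ = 5 cabins.
Also, 6 groups each exceed 39/2 campers, and no two of those can share a cabin, so at least 6 cabins are needed.
A packing using 6 cabins:
  cabin 1: 29 + 8 = 37
  cabin 2: 28 + 11 = 39
  cabin 3: 25 + 6 + 4 + 4 = 39
  cabin 4: 25 = 25
  cabin 5: 23 = 23
  cabin 6: 20 = 20
This matches the lower bound, so 6 is optimal.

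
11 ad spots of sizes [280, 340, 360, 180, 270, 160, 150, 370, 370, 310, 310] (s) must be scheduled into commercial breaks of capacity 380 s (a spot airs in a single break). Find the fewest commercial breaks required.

Total = 370 + 370 + 360 + 340 + 310 + 310 + 280 + 270 + 180 + 160 + 150 = 3100 s.
Lower bound: ⌈3100/380⌉ = 9 commercial breaks.
A packing using 10 commercial breaks:
  break 1: 370 = 370
  break 2: 370 = 370
  break 3: 360 = 360
  break 4: 340 = 340
  break 5: 310 = 310
  break 6: 310 = 310
  break 7: 280 = 280
  break 8: 270 = 270
  break 9: 180 + 160 = 340
  break 10: 150 = 150
No arrangement into 9 commercial breaks stays within capacity, so 10 is optimal.

10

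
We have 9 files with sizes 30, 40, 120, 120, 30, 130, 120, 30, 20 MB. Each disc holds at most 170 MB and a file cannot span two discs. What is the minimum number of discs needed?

4

Total = 130 + 120 + 120 + 120 + 40 + 30 + 30 + 30 + 20 = 640 MB.
Lower bound: ⌈640/170⌉ = 4 discs.
A packing using 4 discs:
  disc 1: 130 + 40 = 170
  disc 2: 120 + 30 + 20 = 170
  disc 3: 120 + 30 = 150
  disc 4: 120 + 30 = 150
This matches the lower bound, so 4 is optimal.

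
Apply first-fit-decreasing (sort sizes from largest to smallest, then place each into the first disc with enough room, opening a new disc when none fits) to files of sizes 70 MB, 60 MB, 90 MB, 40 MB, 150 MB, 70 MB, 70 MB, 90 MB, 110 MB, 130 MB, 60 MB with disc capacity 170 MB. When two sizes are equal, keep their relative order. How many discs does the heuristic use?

6

Sorted descending: 150, 130, 110, 90, 90, 70, 70, 70, 60, 60, 40.
  150 → disc 1 (new)  [load 150/170]
  130 → disc 2 (new)  [load 130/170]
  110 → disc 3 (new)  [load 110/170]
  90 → disc 4 (new)  [load 90/170]
  90 → disc 5 (new)  [load 90/170]
  70 → disc 4  [load 160/170]
  70 → disc 5  [load 160/170]
  70 → disc 6 (new)  [load 70/170]
  60 → disc 3  [load 170/170]
  60 → disc 6  [load 130/170]
  40 → disc 2  [load 170/170]
6 discs opened.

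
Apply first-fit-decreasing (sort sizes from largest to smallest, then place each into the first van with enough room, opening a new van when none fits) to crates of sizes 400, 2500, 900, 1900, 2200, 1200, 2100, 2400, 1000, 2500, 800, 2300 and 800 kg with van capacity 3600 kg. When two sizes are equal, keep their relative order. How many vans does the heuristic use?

Sorted descending: 2500, 2500, 2400, 2300, 2200, 2100, 1900, 1200, 1000, 900, 800, 800, 400.
  2500 → van 1 (new)  [load 2500/3600]
  2500 → van 2 (new)  [load 2500/3600]
  2400 → van 3 (new)  [load 2400/3600]
  2300 → van 4 (new)  [load 2300/3600]
  2200 → van 5 (new)  [load 2200/3600]
  2100 → van 6 (new)  [load 2100/3600]
  1900 → van 7 (new)  [load 1900/3600]
  1200 → van 3  [load 3600/3600]
  1000 → van 1  [load 3500/3600]
  900 → van 2  [load 3400/3600]
  800 → van 4  [load 3100/3600]
  800 → van 5  [load 3000/3600]
  400 → van 4  [load 3500/3600]
7 vans opened.

7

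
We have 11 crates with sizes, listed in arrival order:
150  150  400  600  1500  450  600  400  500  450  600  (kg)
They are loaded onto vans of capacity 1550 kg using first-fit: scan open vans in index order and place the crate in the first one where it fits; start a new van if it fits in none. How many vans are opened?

  150 → van 1 (new)  [load 150/1550]
  150 → van 1  [load 300/1550]
  400 → van 1  [load 700/1550]
  600 → van 1  [load 1300/1550]
  1500 → van 2 (new)  [load 1500/1550]
  450 → van 3 (new)  [load 450/1550]
  600 → van 3  [load 1050/1550]
  400 → van 3  [load 1450/1550]
  500 → van 4 (new)  [load 500/1550]
  450 → van 4  [load 950/1550]
  600 → van 4  [load 1550/1550]
4 vans opened.

4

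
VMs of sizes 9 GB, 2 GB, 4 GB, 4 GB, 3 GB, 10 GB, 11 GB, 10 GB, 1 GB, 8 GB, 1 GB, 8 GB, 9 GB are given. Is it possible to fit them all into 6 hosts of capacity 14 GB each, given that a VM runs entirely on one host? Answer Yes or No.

Total = 80 GB; ⌈80/14⌉ = 6.
7 VMs each exceed half the capacity and cannot share a host, forcing at least 7 hosts.
At least 7 hosts are required, but only 6 are allowed.

No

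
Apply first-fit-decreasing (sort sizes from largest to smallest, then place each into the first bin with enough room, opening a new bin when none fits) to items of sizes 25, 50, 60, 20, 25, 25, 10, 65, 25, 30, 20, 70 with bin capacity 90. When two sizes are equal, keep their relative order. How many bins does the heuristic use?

Sorted descending: 70, 65, 60, 50, 30, 25, 25, 25, 25, 20, 20, 10.
  70 → bin 1 (new)  [load 70/90]
  65 → bin 2 (new)  [load 65/90]
  60 → bin 3 (new)  [load 60/90]
  50 → bin 4 (new)  [load 50/90]
  30 → bin 3  [load 90/90]
  25 → bin 2  [load 90/90]
  25 → bin 4  [load 75/90]
  25 → bin 5 (new)  [load 25/90]
  25 → bin 5  [load 50/90]
  20 → bin 1  [load 90/90]
  20 → bin 5  [load 70/90]
  10 → bin 4  [load 85/90]
5 bins opened.

5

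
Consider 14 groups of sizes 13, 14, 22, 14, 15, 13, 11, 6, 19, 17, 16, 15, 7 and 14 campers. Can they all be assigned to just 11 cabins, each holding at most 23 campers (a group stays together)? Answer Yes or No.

Total = 196 campers; ⌈196/23⌉ = 9.
11 groups each exceed half the capacity and cannot share a cabin, forcing at least 11 cabins.
The bound of 11 does not rule out 11, but exhaustive search shows no assignment into 11 cabins of capacity 23 campers exists — the minimum is 12.

No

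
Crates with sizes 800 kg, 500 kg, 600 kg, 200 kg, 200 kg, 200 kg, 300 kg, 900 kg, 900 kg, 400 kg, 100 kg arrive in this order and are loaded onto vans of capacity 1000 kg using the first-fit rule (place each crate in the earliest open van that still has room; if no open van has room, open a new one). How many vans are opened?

6

  800 → van 1 (new)  [load 800/1000]
  500 → van 2 (new)  [load 500/1000]
  600 → van 3 (new)  [load 600/1000]
  200 → van 1  [load 1000/1000]
  200 → van 2  [load 700/1000]
  200 → van 2  [load 900/1000]
  300 → van 3  [load 900/1000]
  900 → van 4 (new)  [load 900/1000]
  900 → van 5 (new)  [load 900/1000]
  400 → van 6 (new)  [load 400/1000]
  100 → van 2  [load 1000/1000]
6 vans opened.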